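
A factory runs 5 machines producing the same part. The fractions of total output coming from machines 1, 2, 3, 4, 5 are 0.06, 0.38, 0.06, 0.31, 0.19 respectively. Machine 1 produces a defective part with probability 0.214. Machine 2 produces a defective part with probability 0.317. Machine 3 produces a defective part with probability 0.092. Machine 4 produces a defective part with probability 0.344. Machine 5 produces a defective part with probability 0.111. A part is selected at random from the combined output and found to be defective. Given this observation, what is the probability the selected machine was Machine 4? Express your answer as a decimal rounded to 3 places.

Posterior probability ≈ 0.400

P(defective|M1) = 0.214; P(defective|M2) = 0.317; P(defective|M3) = 0.092; P(defective|M4) = 0.344; P(defective|M5) = 0.111.
Prior × likelihood for each source: 0.06·0.214=0.01284, 0.38·0.317=0.1205, 0.06·0.092=0.005520, 0.31·0.344=0.1066, 0.19·0.111=0.02109. Summing gives P(defective) = 0.26655.
P(Machine 4 | defective) = 0.1066 / 0.26655 = 0.400.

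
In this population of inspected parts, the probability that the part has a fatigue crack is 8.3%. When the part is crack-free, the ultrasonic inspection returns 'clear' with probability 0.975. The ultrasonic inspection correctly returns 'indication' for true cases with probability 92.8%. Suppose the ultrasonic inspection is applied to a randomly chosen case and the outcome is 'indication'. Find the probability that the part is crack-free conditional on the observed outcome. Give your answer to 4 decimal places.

P(¬H | E) ≈ 0.2294

Write H for 'the part has a fatigue crack'. Prior odds H:¬H = 0.083/0.917 = 0.090513. For the 'indication' outcome, the likelihood ratio is 0.928/0.025 = 37.120.
Posterior odds = 0.090513 × 37.120 = 3.3598, so P(H|E) = 3.3598/(1+3.3598) = 0.7706. Then P(¬H|E) = 1 − 0.7706 = 0.2294.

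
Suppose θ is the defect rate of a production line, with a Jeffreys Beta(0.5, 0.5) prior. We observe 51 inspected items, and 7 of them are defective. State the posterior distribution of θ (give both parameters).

Observing 7 successes and 44 failures updates Beta(0.5, 0.5) by adding the success and failure counts to the two shape parameters: α = 0.5+7 = 7.5, β = 0.5+44 = 44.5.

Posterior: Beta(7.5, 44.5)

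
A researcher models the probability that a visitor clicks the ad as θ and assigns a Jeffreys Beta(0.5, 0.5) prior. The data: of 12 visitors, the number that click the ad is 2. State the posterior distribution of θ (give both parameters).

The binomial likelihood is conjugate to the Beta prior: with 2 successes and 10 failures, the posterior is Beta(0.5+2, 0.5+10) = Beta(2.5, 10.5).

Posterior: Beta(2.5, 10.5)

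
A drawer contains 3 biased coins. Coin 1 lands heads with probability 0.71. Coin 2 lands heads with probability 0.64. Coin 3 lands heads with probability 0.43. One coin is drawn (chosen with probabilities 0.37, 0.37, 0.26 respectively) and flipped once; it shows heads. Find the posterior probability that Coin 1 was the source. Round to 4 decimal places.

Posterior probability ≈ 0.4297

P(heads|C1) = 0.71; P(heads|C2) = 0.64; P(heads|C3) = 0.43.
Prior × likelihood for each source: 0.37·0.71=0.2627, 0.37·0.64=0.2368, 0.26·0.43=0.1118. Summing gives P(heads) = 0.61130.
P(Coin 1 | heads) = 0.2627 / 0.61130 = 0.4297.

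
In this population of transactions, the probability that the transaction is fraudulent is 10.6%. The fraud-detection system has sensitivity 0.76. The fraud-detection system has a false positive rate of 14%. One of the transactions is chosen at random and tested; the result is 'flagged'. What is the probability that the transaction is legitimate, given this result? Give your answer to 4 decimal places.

P(¬H | E) ≈ 0.6084

Write H for 'the transaction is fraudulent'. Prior odds H:¬H = 0.106/0.894 = 0.11857. For the 'flagged' outcome, the likelihood ratio is 0.76/0.14 = 5.4286.
Posterior odds = 0.11857 × 5.4286 = 0.64366, so P(H|E) = 0.64366/(1+0.64366) = 0.3916. Then P(¬H|E) = 1 − 0.3916 = 0.6084.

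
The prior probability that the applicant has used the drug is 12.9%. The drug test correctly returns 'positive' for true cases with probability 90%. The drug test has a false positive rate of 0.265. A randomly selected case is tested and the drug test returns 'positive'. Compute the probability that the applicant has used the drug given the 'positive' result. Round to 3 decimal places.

P(H | E) ≈ 0.335

Write H for 'the applicant has used the drug'. Prior odds H:¬H = 0.129/0.871 = 0.14811. For the 'positive' outcome, the likelihood ratio is 0.9/0.265 = 3.3962.
Posterior odds = 0.14811 × 3.3962 = 0.50300, so P(H|E) = 0.50300/(1+0.50300) = 0.335.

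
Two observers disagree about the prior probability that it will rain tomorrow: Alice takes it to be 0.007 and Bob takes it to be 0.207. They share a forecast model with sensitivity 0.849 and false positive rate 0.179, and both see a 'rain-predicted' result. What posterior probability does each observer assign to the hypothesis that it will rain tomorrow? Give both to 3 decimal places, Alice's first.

Alice: 0.032; Bob: 0.553

The likelihood ratio for a 'rain-predicted' result is 0.849/0.179 = 4.7430.
Alice: prior odds 0.007/0.993 = 0.0070493; posterior odds 0.033435; posterior probability 0.032.
Bob: prior odds 0.207/0.793 = 0.26103; posterior odds 1.2381; posterior probability 0.553.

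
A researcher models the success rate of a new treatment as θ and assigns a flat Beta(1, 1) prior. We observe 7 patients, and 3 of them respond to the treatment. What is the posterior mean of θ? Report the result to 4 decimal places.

Observing 3 successes and 4 failures updates Beta(1, 1) by adding the success and failure counts to the two shape parameters: α = 1+3 = 4, β = 1+4 = 5.
E[θ | data] = 4/(4+5) = 0.4444.

Posterior mean ≈ 0.4444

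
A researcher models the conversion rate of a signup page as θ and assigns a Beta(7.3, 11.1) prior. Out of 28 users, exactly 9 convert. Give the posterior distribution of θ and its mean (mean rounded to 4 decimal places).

Posterior: Beta(16.3, 30.1); mean ≈ 0.3513

Observing 9 successes and 19 failures updates Beta(7.3, 11.1) by adding the success and failure counts to the two shape parameters: α = 7.3+9 = 16.3, β = 11.1+19 = 30.1.
E[θ | data] = 16.3/(16.3+30.1) = 0.3513.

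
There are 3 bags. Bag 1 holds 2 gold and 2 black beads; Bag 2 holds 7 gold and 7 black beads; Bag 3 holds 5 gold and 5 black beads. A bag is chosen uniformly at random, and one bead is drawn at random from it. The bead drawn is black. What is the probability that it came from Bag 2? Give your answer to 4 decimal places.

P(black|Bag 1) = 0.5; P(black|Bag 2) = 0.5; P(black|Bag 3) = 0.5.
Prior × likelihood for each source: 0.333333·0.5=0.1667, 0.333333·0.5=0.1667, 0.333333·0.5=0.1667. Summing gives P(black) = 0.50000.
P(Bag 2 | black) = 0.1667 / 0.50000 = 0.3333.

Posterior probability ≈ 0.3333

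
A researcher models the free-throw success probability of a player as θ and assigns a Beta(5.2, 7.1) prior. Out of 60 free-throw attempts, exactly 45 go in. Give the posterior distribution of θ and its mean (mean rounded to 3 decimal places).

Observing 45 successes and 15 failures updates Beta(5.2, 7.1) by adding the success and failure counts to the two shape parameters: α = 5.2+45 = 50.2, β = 7.1+15 = 22.1.
Posterior mean = α/(α+β) = 50.2/72.3 = 0.694.

Posterior: Beta(50.2, 22.1); mean ≈ 0.694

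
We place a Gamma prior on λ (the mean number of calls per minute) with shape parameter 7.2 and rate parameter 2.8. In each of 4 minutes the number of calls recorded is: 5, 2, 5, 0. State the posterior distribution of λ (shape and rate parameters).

Posterior: Gamma(shape=19.2, rate=6.8)

The Poisson likelihood adds the total count to the shape and the number of exposure periods to the rate. Here ∑xᵢ = 12 and n = 4, so shape 7.2→19.2 and rate 2.8→6.8.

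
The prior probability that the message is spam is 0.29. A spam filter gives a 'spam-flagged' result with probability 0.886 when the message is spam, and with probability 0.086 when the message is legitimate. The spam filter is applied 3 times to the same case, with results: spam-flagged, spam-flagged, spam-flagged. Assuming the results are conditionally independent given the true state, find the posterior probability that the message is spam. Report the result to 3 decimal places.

With H the event that the message is spam, the joint likelihood of the observed sequence is P(data|H) = 0.886·0.886·0.886 = 0.69551 and P(data|¬H) = 0.086·0.086·0.086 = 0.00063606.
Bayes: P(H|data) = 0.29·0.69551 / (0.29·0.69551 + 0.71·0.00063606) = 0.20170/0.20215 = 0.9978.

Posterior P(H) ≈ 0.998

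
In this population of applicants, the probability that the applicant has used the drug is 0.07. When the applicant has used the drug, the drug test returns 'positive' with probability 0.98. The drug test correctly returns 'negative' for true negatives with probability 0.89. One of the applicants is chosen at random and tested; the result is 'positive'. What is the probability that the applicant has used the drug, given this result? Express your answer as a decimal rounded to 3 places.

P(H | E) ≈ 0.401

Let H be the event that the applicant has used the drug. P(H) = 0.07, so P(¬H) = 0.93. With E the 'positive' result, P(E|H) = 0.98 and P(E|¬H) = 0.11.
P(E) = 0.98·0.07 + 0.11·0.93 = 0.068600 + 0.10230 = 0.17090.
By Bayes' theorem, P(H|E) = 0.068600 / 0.17090 = 0.401.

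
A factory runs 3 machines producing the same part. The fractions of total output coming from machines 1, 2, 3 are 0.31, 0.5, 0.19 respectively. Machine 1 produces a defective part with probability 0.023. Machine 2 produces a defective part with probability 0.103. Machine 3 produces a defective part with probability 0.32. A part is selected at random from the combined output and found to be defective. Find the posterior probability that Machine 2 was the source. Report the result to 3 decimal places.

Posterior probability ≈ 0.431

P(defective|M1) = 0.023; P(defective|M2) = 0.103; P(defective|M3) = 0.32.
Prior × likelihood for each source: 0.31·0.023=0.007130, 0.5·0.103=0.05150, 0.19·0.32=0.06080. Summing gives P(defective) = 0.11943.
P(Machine 2 | defective) = 0.05150 / 0.11943 = 0.431.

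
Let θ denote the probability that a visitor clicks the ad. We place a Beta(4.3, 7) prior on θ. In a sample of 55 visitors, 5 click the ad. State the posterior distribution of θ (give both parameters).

Posterior: Beta(9.3, 57)

Observing 5 successes and 50 failures updates Beta(4.3, 7) by adding the success and failure counts to the two shape parameters: α = 4.3+5 = 9.3, β = 7+50 = 57.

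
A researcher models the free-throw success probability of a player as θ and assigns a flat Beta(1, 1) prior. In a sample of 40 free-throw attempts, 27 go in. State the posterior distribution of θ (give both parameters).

Posterior: Beta(28, 14)

Observing 27 successes and 13 failures updates Beta(1, 1) by adding the success and failure counts to the two shape parameters: α = 1+27 = 28, β = 1+13 = 14.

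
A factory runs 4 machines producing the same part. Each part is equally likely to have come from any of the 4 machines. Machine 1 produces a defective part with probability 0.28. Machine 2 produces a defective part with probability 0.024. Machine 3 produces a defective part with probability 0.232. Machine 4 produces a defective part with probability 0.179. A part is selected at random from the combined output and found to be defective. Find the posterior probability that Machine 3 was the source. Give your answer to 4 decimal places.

P(defective|M1) = 0.28; P(defective|M2) = 0.024; P(defective|M3) = 0.232; P(defective|M4) = 0.179.
Prior × likelihood for each source: 0.25·0.28=0.07000, 0.25·0.024=0.006000, 0.25·0.232=0.05800, 0.25·0.179=0.04475. Summing gives P(defective) = 0.17875.
P(Machine 3 | defective) = 0.05800 / 0.17875 = 0.3245.

Posterior probability ≈ 0.3245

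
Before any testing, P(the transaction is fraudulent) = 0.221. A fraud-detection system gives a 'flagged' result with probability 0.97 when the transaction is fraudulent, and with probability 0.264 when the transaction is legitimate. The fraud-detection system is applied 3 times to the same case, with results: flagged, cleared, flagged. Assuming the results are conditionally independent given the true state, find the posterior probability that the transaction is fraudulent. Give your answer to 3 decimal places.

Posterior P(H) ≈ 0.135

Let H be the event that the transaction is fraudulent; start with P(H) = 0.221. P('flagged'|H) = 0.97, P('flagged'|¬H) = 0.264.
Update on result 1 ('flagged'): P(H) ← 0.97·0.2210 / (0.97·0.2210 + 0.264·0.7790) = 0.21437/0.42003 = 0.5104.
Update on result 2 ('cleared'): P(H) ← 0.03·0.5104 / (0.03·0.5104 + 0.736·0.4896) = 0.015311/0.37568 = 0.0408.
Update on result 3 ('flagged'): P(H) ← 0.97·0.0408 / (0.97·0.0408 + 0.264·0.9592) = 0.039534/0.29277 = 0.1350.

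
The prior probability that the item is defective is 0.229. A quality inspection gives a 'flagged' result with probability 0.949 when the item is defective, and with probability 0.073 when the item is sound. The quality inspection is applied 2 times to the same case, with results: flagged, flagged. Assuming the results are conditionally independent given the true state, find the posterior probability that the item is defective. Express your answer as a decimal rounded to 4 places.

Posterior P(H) ≈ 0.9805

With H the event that the item is defective, the joint likelihood of the observed sequence is P(data|H) = 0.949·0.949 = 0.90060 and P(data|¬H) = 0.073·0.073 = 0.0053290.
Bayes: P(H|data) = 0.229·0.90060 / (0.229·0.90060 + 0.771·0.0053290) = 0.20624/0.21035 = 0.9805.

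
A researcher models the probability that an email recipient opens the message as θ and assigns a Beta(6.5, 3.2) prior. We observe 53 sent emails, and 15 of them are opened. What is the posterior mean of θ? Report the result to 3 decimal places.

Posterior mean ≈ 0.343

Observing 15 successes and 38 failures updates Beta(6.5, 3.2) by adding the success and failure counts to the two shape parameters: α = 6.5+15 = 21.5, β = 3.2+38 = 41.2.
E[θ | data] = 21.5/(21.5+41.2) = 0.343.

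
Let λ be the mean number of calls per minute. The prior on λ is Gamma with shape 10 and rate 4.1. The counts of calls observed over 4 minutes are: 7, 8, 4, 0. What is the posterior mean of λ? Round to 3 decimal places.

Total count ∑xᵢ = 19 over n = 4 minutes.
Gamma is conjugate to the Poisson likelihood: posterior is Gamma(shape = 10+19 = 29, rate = 4.1+4 = 8.1).
Posterior mean = shape/rate = 29/8.1 = 3.580.

Posterior mean ≈ 3.580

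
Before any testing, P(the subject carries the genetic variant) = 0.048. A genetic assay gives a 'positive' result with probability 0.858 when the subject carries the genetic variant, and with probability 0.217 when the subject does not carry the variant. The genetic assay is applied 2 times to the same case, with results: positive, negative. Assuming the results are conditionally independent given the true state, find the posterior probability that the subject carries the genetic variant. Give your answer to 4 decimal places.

Posterior P(H) ≈ 0.0349

With H the event that the subject carries the genetic variant, the joint likelihood of the observed sequence is P(data|H) = 0.858·0.142 = 0.12184 and P(data|¬H) = 0.217·0.783 = 0.16991.
Bayes: P(H|data) = 0.048·0.12184 / (0.048·0.12184 + 0.952·0.16991) = 0.0058481/0.16760 = 0.0349.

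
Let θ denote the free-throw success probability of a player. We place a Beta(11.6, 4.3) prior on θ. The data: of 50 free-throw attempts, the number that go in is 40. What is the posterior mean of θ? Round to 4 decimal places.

Posterior mean ≈ 0.7830

The binomial likelihood is conjugate to the Beta prior: with 40 successes and 10 failures, the posterior is Beta(11.6+40, 4.3+10) = Beta(51.6, 14.3).
Posterior mean = α/(α+β) = 51.6/65.9 = 0.7830.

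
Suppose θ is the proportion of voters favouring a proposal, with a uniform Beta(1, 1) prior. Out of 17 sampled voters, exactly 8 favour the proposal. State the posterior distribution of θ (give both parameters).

Observing 8 successes and 9 failures updates Beta(1, 1) by adding the success and failure counts to the two shape parameters: α = 1+8 = 9, β = 1+9 = 10.

Posterior: Beta(9, 10)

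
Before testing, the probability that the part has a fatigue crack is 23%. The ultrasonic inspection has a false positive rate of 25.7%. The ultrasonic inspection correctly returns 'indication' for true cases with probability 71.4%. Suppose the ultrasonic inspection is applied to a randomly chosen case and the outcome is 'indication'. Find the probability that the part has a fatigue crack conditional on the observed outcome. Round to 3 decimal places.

Write H for 'the part has a fatigue crack'. Prior odds H:¬H = 0.23/0.77 = 0.29870. For the 'indication' outcome, the likelihood ratio is 0.714/0.257 = 2.7782.
Posterior odds = 0.29870 × 2.7782 = 0.82985, so P(H|E) = 0.82985/(1+0.82985) = 0.454.

P(H | E) ≈ 0.454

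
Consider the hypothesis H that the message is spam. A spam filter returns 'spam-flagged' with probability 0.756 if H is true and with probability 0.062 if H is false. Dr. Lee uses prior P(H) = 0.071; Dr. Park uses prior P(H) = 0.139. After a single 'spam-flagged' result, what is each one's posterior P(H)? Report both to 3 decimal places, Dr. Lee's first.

Dr. Lee: 0.482; Dr. Park: 0.663

P('+'|H) = 0.756, P('+'|¬H) = 0.062.
Dr. Lee: numerator 0.756·0.071 = 0.053676; evidence = 0.053676+0.062·0.929 = 0.11127; posterior = 0.482.
Dr. Park: numerator 0.756·0.139 = 0.10508; evidence = 0.10508+0.062·0.861 = 0.15847; posterior = 0.663.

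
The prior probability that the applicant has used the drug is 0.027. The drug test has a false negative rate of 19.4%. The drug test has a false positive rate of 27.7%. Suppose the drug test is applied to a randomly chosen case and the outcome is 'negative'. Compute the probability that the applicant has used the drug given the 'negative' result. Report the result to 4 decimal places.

P(H | E) ≈ 0.0074

Write H for 'the applicant has used the drug'. Prior odds H:¬H = 0.027/0.973 = 0.027749. For the 'negative' outcome, the likelihood ratio is 0.194/0.723 = 0.26833.
Posterior odds = 0.027749 × 0.26833 = 0.0074459, so P(H|E) = 0.0074459/(1+0.0074459) = 0.0074.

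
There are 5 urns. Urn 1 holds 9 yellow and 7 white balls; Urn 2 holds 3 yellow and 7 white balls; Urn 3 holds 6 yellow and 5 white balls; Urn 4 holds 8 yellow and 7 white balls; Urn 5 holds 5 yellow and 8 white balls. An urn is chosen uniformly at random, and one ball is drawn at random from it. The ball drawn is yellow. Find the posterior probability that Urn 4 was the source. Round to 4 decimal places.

Posterior probability ≈ 0.2293

Tabulate prior·likelihood by source: [1] prior 0.2, lik 0.5625, product 0.1125; [2] prior 0.2, lik 0.3, product 0.06000; [3] prior 0.2, lik 0.5455, product 0.1091; [4] prior 0.2, lik 0.5333, product 0.1067; [5] prior 0.2, lik 0.3846, product 0.07692.
Normalizing constant = 0.46518; the posterior for Urn 4 is its product over the sum, 0.1067/0.46518 = 0.2293.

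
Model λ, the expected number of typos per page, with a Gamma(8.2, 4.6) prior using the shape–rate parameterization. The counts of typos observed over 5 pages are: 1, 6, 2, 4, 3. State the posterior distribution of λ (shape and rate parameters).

Posterior: Gamma(shape=24.2, rate=9.6)

The Poisson likelihood adds the total count to the shape and the number of exposure periods to the rate. Here ∑xᵢ = 16 and n = 5, so shape 8.2→24.2 and rate 4.6→9.6.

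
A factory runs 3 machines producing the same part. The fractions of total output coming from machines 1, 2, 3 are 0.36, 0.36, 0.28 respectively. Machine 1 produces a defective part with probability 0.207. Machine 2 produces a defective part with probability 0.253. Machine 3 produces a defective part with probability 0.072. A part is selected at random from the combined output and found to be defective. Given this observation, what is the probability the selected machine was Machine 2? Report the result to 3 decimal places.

Tabulate prior·likelihood by source: [1] prior 0.36, lik 0.207, product 0.07452; [2] prior 0.36, lik 0.253, product 0.09108; [3] prior 0.28, lik 0.072, product 0.02016.
Normalizing constant = 0.18576; the posterior for Machine 2 is its product over the sum, 0.09108/0.18576 = 0.490.

Posterior probability ≈ 0.490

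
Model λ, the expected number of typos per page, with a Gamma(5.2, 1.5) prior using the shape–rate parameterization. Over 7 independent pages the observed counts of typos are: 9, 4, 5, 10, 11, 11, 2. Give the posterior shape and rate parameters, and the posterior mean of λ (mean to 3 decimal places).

Posterior: Gamma(shape=57.2, rate=8.5); mean ≈ 6.729

Total count ∑xᵢ = 52 over n = 7 pages.
Gamma is conjugate to the Poisson likelihood: posterior is Gamma(shape = 5.2+52 = 57.2, rate = 1.5+7 = 8.5).
Posterior mean = shape/rate = 57.2/8.5 = 6.729.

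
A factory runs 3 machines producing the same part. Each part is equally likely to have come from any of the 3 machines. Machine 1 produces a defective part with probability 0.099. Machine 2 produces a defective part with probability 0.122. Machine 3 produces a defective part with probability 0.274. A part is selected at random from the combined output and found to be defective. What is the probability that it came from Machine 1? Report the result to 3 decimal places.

Posterior probability ≈ 0.200

Tabulate prior·likelihood by source: [1] prior 0.333333, lik 0.099, product 0.03300; [2] prior 0.333333, lik 0.122, product 0.04067; [3] prior 0.333333, lik 0.274, product 0.09133.
Normalizing constant = 0.16500; the posterior for Machine 1 is its product over the sum, 0.03300/0.16500 = 0.200.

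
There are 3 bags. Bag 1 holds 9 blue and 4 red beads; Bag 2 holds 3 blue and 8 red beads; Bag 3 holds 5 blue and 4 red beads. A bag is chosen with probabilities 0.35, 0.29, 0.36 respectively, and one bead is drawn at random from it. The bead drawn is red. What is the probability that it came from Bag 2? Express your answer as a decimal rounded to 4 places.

Posterior probability ≈ 0.4407

Tabulate prior·likelihood by source: [1] prior 0.35, lik 0.3077, product 0.1077; [2] prior 0.29, lik 0.7273, product 0.2109; [3] prior 0.36, lik 0.4444, product 0.1600.
Normalizing constant = 0.47860; the posterior for Bag 2 is its product over the sum, 0.2109/0.47860 = 0.4407.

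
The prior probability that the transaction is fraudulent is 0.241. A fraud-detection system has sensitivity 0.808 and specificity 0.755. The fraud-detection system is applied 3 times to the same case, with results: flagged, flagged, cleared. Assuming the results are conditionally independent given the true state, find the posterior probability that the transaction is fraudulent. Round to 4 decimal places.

Let H be the event that the transaction is fraudulent; start with P(H) = 0.241. P('flagged'|H) = 0.808, P('flagged'|¬H) = 0.245.
Update on result 1 ('flagged'): P(H) ← 0.808·0.2410 / (0.808·0.2410 + 0.245·0.7590) = 0.19473/0.38068 = 0.5115.
Update on result 2 ('flagged'): P(H) ← 0.808·0.5115 / (0.808·0.5115 + 0.245·0.4885) = 0.41331/0.53299 = 0.7755.
Update on result 3 ('cleared'): P(H) ← 0.192·0.7755 / (0.192·0.7755 + 0.755·0.2245) = 0.14889/0.31842 = 0.4676.

Posterior P(H) ≈ 0.4676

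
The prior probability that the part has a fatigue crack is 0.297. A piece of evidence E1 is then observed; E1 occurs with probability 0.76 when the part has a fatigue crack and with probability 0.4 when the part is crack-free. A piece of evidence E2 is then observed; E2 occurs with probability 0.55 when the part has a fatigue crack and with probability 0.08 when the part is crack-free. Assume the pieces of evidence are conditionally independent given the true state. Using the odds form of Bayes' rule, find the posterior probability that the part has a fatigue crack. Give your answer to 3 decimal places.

Posterior probability ≈ 0.847

Prior odds = 0.297/(1−0.297) = 0.42248. In log-odds, ln(0.42248) = -0.86162.
Add log likelihood ratios: ln(1.9000) + ln(6.8750) = 2.5697.
Posterior log-odds = 1.7081, so posterior odds = exp(1.7081) = 5.5186. Converting, P(H|E) = 5.5186/6.5186 = 0.847.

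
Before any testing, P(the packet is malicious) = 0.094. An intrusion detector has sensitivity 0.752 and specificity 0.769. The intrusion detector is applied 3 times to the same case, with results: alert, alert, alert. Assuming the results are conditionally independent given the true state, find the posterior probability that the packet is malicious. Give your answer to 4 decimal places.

Posterior P(H) ≈ 0.7816

With H the event that the packet is malicious, the joint likelihood of the observed sequence is P(data|H) = 0.752·0.752·0.752 = 0.42526 and P(data|¬H) = 0.231·0.231·0.231 = 0.012326.
Bayes: P(H|data) = 0.094·0.42526 / (0.094·0.42526 + 0.906·0.012326) = 0.039974/0.051142 = 0.7816.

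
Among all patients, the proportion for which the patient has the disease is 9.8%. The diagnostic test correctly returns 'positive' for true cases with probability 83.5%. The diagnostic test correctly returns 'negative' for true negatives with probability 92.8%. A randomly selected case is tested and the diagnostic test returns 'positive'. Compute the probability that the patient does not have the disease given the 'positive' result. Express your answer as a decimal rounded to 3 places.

P(¬H | E) ≈ 0.442

Let H be the event that the patient has the disease. P(H) = 0.098, so P(¬H) = 0.902. With E the 'positive' result, P(E|H) = 0.835 and P(E|¬H) = 0.072.
P(E) = 0.835·0.098 + 0.072·0.902 = 0.081830 + 0.064944 = 0.14677.
By Bayes' theorem, P(H|E) = 0.081830 / 0.14677 = 0.558. Hence P(¬H|E) = 1 − 0.558 = 0.442.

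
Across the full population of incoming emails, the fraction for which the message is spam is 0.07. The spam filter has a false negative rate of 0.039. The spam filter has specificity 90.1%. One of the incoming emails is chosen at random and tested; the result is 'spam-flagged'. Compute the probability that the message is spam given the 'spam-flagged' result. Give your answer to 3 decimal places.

P(H | E) ≈ 0.422

Let H be the event that the message is spam. P(H) = 0.07, so P(¬H) = 0.93. With E the 'spam-flagged' result, P(E|H) = 0.961 and P(E|¬H) = 0.099.
P(E) = 0.961·0.07 + 0.099·0.93 = 0.067270 + 0.092070 = 0.15934.
By Bayes' theorem, P(H|E) = 0.067270 / 0.15934 = 0.422.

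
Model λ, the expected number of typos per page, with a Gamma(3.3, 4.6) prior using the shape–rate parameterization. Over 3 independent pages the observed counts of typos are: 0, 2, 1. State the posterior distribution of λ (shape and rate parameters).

Posterior: Gamma(shape=6.3, rate=7.6)

The Poisson likelihood adds the total count to the shape and the number of exposure periods to the rate. Here ∑xᵢ = 3 and n = 3, so shape 3.3→6.3 and rate 4.6→7.6.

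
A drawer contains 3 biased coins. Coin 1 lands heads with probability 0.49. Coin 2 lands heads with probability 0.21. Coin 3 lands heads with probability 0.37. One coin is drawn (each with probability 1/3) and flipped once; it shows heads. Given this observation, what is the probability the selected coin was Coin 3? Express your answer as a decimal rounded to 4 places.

P(heads|C1) = 0.49; P(heads|C2) = 0.21; P(heads|C3) = 0.37.
Prior × likelihood for each source: 0.333333·0.49=0.1633, 0.333333·0.21=0.07000, 0.333333·0.37=0.1233. Summing gives P(heads) = 0.35667.
P(Coin 3 | heads) = 0.1233 / 0.35667 = 0.3458.

Posterior probability ≈ 0.3458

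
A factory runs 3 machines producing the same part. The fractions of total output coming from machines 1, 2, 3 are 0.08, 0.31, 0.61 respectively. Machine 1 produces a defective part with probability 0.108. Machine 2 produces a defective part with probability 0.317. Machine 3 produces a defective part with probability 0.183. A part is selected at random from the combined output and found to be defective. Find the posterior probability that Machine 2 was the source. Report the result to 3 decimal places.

Tabulate prior·likelihood by source: [1] prior 0.08, lik 0.108, product 0.008640; [2] prior 0.31, lik 0.317, product 0.09827; [3] prior 0.61, lik 0.183, product 0.1116.
Normalizing constant = 0.21854; the posterior for Machine 2 is its product over the sum, 0.09827/0.21854 = 0.450.

Posterior probability ≈ 0.450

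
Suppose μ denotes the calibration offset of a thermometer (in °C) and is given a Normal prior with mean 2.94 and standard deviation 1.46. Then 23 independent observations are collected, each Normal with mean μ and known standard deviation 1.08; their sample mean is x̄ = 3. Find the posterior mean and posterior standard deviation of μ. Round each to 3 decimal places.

Posterior mean ≈ 2.999; posterior SD ≈ 0.223

Prior precision 1/τ₀² = 1/1.46² = 0.469131; data precision n/σ² = 23/1.08² = 19.7188.
Posterior precision = 0.469131 + 19.7188 = 20.1879, giving posterior SD = 1/√20.1879 = 0.223.
Posterior mean = (0.469131·2.94 + 19.7188·3) / 20.1879 = 2.999.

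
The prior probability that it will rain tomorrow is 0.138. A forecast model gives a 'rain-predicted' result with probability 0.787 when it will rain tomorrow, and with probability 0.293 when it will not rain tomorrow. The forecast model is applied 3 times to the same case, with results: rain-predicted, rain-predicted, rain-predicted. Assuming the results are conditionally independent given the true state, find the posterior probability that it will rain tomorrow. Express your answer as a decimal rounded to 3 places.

Posterior P(H) ≈ 0.756

With H the event that it will rain tomorrow, the joint likelihood of the observed sequence is P(data|H) = 0.787·0.787·0.787 = 0.48744 and P(data|¬H) = 0.293·0.293·0.293 = 0.025154.
Bayes: P(H|data) = 0.138·0.48744 / (0.138·0.48744 + 0.862·0.025154) = 0.067267/0.088950 = 0.7562.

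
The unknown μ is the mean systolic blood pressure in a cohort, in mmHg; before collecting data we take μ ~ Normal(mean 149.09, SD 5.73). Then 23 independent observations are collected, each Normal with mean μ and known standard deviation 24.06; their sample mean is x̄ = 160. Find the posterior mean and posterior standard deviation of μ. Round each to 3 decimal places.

Posterior mean ≈ 155.266; posterior SD ≈ 3.775

Prior precision 1/τ₀² = 1/5.73² = 0.0304573; data precision n/σ² = 23/24.06² = 0.0397316.
Posterior precision = 0.0304573 + 0.0397316 = 0.0701889, giving posterior SD = 1/√0.0701889 = 3.775.
Posterior mean = (0.0304573·149.09 + 0.0397316·160) / 0.0701889 = 155.266.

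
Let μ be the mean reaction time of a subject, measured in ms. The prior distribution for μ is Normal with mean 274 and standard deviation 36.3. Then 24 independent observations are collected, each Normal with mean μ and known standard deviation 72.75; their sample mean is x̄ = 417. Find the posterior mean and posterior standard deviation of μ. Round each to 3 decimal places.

Prior precision 1/τ₀² = 1/36.3² = 0.00075890; data precision n/σ² = 24/72.75² = 0.00453467.
Posterior precision = 0.00075890 + 0.00453467 = 0.00529357, giving posterior SD = 1/√0.00529357 = 13.744.
Posterior mean = (0.00075890·274 + 0.00453467·417) / 0.00529357 = 396.499.

Posterior mean ≈ 396.499; posterior SD ≈ 13.744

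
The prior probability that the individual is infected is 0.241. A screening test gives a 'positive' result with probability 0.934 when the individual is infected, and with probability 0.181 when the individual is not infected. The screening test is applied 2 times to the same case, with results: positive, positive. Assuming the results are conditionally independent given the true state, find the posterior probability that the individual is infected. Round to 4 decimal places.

With H the event that the individual is infected, the joint likelihood of the observed sequence is P(data|H) = 0.934·0.934 = 0.87236 and P(data|¬H) = 0.181·0.181 = 0.032761.
Bayes: P(H|data) = 0.241·0.87236 / (0.241·0.87236 + 0.759·0.032761) = 0.21024/0.23510 = 0.8942.

Posterior P(H) ≈ 0.8942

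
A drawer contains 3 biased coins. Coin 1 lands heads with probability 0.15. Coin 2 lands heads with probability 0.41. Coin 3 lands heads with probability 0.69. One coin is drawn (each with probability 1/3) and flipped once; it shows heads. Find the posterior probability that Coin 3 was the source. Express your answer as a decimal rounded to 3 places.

Posterior probability ≈ 0.552

Tabulate prior·likelihood by source: [1] prior 0.333333, lik 0.15, product 0.05000; [2] prior 0.333333, lik 0.41, product 0.1367; [3] prior 0.333333, lik 0.69, product 0.2300.
Normalizing constant = 0.41667; the posterior for Coin 3 is its product over the sum, 0.2300/0.41667 = 0.552.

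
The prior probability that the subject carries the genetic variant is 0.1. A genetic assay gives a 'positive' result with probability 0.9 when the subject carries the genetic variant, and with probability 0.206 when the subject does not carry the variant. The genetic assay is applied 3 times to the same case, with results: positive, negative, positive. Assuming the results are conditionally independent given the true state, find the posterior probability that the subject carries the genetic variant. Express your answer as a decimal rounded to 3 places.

Let H be the event that the subject carries the genetic variant; start with P(H) = 0.1. P('positive'|H) = 0.9, P('positive'|¬H) = 0.206.
Update on result 1 ('positive'): P(H) ← 0.9·0.1000 / (0.9·0.1000 + 0.206·0.9000) = 0.090000/0.27540 = 0.3268.
Update on result 2 ('negative'): P(H) ← 0.1·0.3268 / (0.1·0.3268 + 0.794·0.6732) = 0.032680/0.56720 = 0.0576.
Update on result 3 ('positive'): P(H) ← 0.9·0.0576 / (0.9·0.0576 + 0.206·0.9424) = 0.051854/0.24599 = 0.2108.

Posterior P(H) ≈ 0.211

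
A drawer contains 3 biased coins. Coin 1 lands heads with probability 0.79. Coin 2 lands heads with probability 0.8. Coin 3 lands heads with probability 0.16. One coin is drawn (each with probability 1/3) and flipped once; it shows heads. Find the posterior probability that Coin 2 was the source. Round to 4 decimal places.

Posterior probability ≈ 0.4571

Tabulate prior·likelihood by source: [1] prior 0.333333, lik 0.79, product 0.2633; [2] prior 0.333333, lik 0.8, product 0.2667; [3] prior 0.333333, lik 0.16, product 0.05333.
Normalizing constant = 0.58333; the posterior for Coin 2 is its product over the sum, 0.2667/0.58333 = 0.4571.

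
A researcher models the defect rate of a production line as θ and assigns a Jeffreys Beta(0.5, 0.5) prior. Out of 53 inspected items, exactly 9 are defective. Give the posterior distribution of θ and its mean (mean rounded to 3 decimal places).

The binomial likelihood is conjugate to the Beta prior: with 9 successes and 44 failures, the posterior is Beta(0.5+9, 0.5+44) = Beta(9.5, 44.5).
E[θ | data] = 9.5/(9.5+44.5) = 0.176.

Posterior: Beta(9.5, 44.5); mean ≈ 0.176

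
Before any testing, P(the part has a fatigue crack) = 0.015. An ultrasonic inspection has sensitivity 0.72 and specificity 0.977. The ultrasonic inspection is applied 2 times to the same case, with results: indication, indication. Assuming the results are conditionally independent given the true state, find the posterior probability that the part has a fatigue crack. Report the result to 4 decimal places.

Posterior P(H) ≈ 0.9372

Let H be the event that the part has a fatigue crack; start with P(H) = 0.015. P('indication'|H) = 0.72, P('indication'|¬H) = 0.023.
Update on result 1 ('indication'): P(H) ← 0.72·0.0150 / (0.72·0.0150 + 0.023·0.9850) = 0.010800/0.033455 = 0.3228.
Update on result 2 ('indication'): P(H) ← 0.72·0.3228 / (0.72·0.3228 + 0.023·0.6772) = 0.23243/0.24801 = 0.9372.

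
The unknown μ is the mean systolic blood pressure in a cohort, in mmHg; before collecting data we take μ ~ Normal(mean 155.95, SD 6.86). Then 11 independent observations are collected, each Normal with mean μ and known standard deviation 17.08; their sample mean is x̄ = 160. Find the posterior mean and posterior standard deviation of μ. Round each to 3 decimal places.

Posterior mean ≈ 158.540; posterior SD ≈ 4.118

Prior precision 1/τ₀² = 1/6.86² = 0.0212496; data precision n/σ² = 11/17.08² = 0.0377066.
Posterior precision = 0.0212496 + 0.0377066 = 0.0589562, giving posterior SD = 1/√0.0589562 = 4.118.
Posterior mean = (0.0212496·155.95 + 0.0377066·160) / 0.0589562 = 158.540.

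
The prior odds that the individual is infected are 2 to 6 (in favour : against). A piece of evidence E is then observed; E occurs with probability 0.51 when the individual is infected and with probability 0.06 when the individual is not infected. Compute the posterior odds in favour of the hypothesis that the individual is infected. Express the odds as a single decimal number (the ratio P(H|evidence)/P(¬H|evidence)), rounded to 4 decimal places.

Prior odds = 2/6 = 0.33333.
Likelihood ratio for E = 0.51/0.06 = 8.5000.
Posterior odds = prior odds × LR = 2.8333.

Posterior odds ≈ 2.8333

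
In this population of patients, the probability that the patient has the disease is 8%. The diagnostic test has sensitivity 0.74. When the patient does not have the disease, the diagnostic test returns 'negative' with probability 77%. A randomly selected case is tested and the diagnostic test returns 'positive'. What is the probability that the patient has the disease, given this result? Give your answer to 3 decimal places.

Write H for 'the patient has the disease'. Prior odds H:¬H = 0.08/0.92 = 0.086957. For the 'positive' outcome, the likelihood ratio is 0.74/0.23 = 3.2174.
Posterior odds = 0.086957 × 3.2174 = 0.27977, so P(H|E) = 0.27977/(1+0.27977) = 0.219.

P(H | E) ≈ 0.219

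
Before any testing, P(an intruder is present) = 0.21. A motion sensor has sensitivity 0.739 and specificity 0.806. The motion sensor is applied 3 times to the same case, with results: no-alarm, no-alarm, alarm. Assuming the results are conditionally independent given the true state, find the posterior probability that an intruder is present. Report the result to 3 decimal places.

Posterior P(H) ≈ 0.096

Let H be the event that an intruder is present; start with P(H) = 0.21. P('alarm'|H) = 0.739, P('alarm'|¬H) = 0.194.
Update on result 1 ('no-alarm'): P(H) ← 0.261·0.2100 / (0.261·0.2100 + 0.806·0.7900) = 0.054810/0.69155 = 0.0793.
Update on result 2 ('no-alarm'): P(H) ← 0.261·0.0793 / (0.261·0.0793 + 0.806·0.9207) = 0.020686/0.76281 = 0.0271.
Update on result 3 ('alarm'): P(H) ← 0.739·0.0271 / (0.739·0.0271 + 0.194·0.9729) = 0.020040/0.20878 = 0.0960.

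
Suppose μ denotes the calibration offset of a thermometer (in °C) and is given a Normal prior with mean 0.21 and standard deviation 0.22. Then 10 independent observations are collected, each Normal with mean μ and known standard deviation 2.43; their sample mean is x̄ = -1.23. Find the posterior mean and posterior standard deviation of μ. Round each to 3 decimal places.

Posterior mean ≈ 0.101; posterior SD ≈ 0.212

Prior precision 1/τ₀² = 1/0.22² = 20.6612; data precision n/σ² = 10/2.43² = 1.69351.
Posterior precision = 20.6612 + 1.69351 = 22.3547, giving posterior SD = 1/√22.3547 = 0.212.
Posterior mean = (20.6612·0.21 + 1.69351·-1.23) / 22.3547 = 0.101.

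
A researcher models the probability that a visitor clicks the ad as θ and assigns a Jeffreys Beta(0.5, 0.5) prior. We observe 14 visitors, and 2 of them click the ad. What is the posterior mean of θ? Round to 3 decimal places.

Observing 2 successes and 12 failures updates Beta(0.5, 0.5) by adding the success and failure counts to the two shape parameters: α = 0.5+2 = 2.5, β = 0.5+12 = 12.5.
E[θ | data] = 2.5/(2.5+12.5) = 0.167.

Posterior mean ≈ 0.167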